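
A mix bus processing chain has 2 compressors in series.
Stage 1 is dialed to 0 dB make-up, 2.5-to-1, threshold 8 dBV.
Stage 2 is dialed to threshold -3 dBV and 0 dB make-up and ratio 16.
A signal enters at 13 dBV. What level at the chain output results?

-2.1875 dBV

Stage 1: overshoot 5 dB → 5/2.5 = 2 dB → 10 dBV.
Stage 2: 10 dBV is 13 dB over -3 dBV; at 16:1 that becomes 0.8125 dB over, giving -2.1875 dBV.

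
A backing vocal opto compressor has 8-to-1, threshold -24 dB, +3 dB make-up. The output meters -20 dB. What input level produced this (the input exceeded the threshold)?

-16 dB

Stripping the +3 dB make-up gives -23 dB at the gain stage.
That's 1 dB above the -24 dB threshold.
Undo the ratio: input overshoot = 1 × 8 = 8 dB, giving input = -16 dB.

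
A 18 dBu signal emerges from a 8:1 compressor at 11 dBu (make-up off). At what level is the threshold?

10 dBu

Gain reduction = 18 − 11 = 7 dB; output overshoot = GR / (R − 1) = 7 / 7 = 1 dB.
Threshold = output − output overshoot = 11 − 1 = 10 dBu.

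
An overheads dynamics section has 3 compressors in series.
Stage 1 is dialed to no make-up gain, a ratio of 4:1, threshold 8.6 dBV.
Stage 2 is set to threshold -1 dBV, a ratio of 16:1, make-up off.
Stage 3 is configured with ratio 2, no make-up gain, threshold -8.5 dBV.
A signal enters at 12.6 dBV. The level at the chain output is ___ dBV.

Stage 1: 12.6 dBV is 4 dB over 8.6 dBV; at 4:1 that becomes 1 dB over, giving 9.6 dBV.
Stage 2: 9.6 dBV is 10.6 dB over -1 dBV; at 16:1 that becomes 0.6625 dB over, giving -0.3375 dBV.
Stage 3: 8.1625 dB above -8.5 dBV, reduced 2:1 to 4.08125 dB above → -4.41875 dBV.

-4.41875 dBV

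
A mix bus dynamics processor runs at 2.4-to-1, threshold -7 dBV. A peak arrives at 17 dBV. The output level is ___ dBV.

The input is 24 dB above the -7 dBV threshold.
2.4:1 compression reduces that to 24/2.4 = 10 dB over.
That puts the output at 3 dBV.

3 dBV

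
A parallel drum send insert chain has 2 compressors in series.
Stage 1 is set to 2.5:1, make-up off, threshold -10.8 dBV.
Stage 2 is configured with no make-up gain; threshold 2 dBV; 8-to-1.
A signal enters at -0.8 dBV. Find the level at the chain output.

Stage 1: 10 dB above -10.8 dBV, reduced 2.5:1 to 4 dB above → -6.8 dBV.
Stage 2: -6.8 dBV ≤ 2 dBV, so stage 2 doesn't engage; output -6.8 dBV.

-6.8 dBV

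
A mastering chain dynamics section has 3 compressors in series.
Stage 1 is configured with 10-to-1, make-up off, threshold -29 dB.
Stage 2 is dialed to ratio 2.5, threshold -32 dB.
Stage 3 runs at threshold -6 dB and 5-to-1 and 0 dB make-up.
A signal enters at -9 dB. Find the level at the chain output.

Stage 1: -9 dB is 20 dB over -29 dB; at 10:1 that becomes 2 dB over, giving -27 dB.
Stage 2: 5 dB above -32 dB, reduced 2.5:1 to 2 dB above → -30 dB.
Stage 3: -30 dB ≤ -6 dB, so stage 3 doesn't engage; output -30 dB.

-30 dB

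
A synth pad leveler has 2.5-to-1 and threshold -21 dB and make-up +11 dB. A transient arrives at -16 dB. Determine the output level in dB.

-8 dB

Overshoot: -16 − (-21) = 5 dB.
At 2.5:1 the overshoot is divided by 2.5, leaving 2 dB above threshold.
Output = -21 + 2 = -19 dB; make-up adds 11 dB, giving -8 dB.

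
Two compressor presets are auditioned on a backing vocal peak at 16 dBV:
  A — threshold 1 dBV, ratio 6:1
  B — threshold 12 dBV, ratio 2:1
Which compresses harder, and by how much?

A: GR = 15 − 15/6 = 12.5 dB.
B: GR = 4 − 4/2 = 2 dB.
Difference: 10.5 dB in favour of A.

A, by 10.5 dB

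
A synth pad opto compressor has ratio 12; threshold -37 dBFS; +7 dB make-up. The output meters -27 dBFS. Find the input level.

-1 dBFS

Stripping the +7 dB make-up gives -34 dBFS at the gain stage.
That's 3 dB above the -37 dBFS threshold.
Undo the ratio: input overshoot = 3 × 12 = 36 dB, giving input = -1 dBFS.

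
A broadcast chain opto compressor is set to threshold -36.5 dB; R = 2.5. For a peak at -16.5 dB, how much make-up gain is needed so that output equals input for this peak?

12 dB

Without make-up, output = threshold + overshoot/2.5 = -36.5 + 8 = -28.5 dB.
Gap to target: 12 dB.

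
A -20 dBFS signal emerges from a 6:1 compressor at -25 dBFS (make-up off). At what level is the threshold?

Input is 6 dB above T (since output overshoot × R = input overshoot: (-25 − T)·6 = -20 − T gives T = -26 dBFS).
Check: -26 + (-20 − (-26))/6 = -26 + 1 = -25 dBFS. ✓

-26 dBFS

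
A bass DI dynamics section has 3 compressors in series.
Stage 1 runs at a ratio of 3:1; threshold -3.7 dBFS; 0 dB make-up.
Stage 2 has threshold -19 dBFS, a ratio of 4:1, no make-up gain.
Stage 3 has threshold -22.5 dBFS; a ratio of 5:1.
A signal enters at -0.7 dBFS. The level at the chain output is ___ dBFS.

Stage 1: overshoot 3 dB → 3/3 = 1 dB → -2.7 dBFS.
Stage 2: -2.7 dBFS is 16.3 dB over -19 dBFS; at 4:1 that becomes 4.075 dB over, giving -14.925 dBFS.
Stage 3: overshoot 7.575 dB → 7.575/5 = 1.515 dB → -20.985 dBFS.

-20.985 dBFS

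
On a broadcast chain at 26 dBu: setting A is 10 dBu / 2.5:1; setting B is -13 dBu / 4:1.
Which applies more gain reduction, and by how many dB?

B, by 19.65 dB

A: overshoot 16 dB → output overshoot 6.4 dB → GR 9.6 dB.
B: overshoot 39 dB → output overshoot 9.75 dB → GR 29.25 dB.
Difference: 19.65 dB in favour of B.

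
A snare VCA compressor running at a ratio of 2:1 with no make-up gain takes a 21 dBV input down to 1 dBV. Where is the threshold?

-19 dBV

Gain reduction = 21 − 1 = 20 dB; output overshoot = GR / (R − 1) = 20 / 1 = 20 dB.
Threshold = output − output overshoot = 1 − 20 = -19 dBV.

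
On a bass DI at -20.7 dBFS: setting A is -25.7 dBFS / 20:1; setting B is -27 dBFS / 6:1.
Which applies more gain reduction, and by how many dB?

B, by 0.5 dB

A: overshoot 5 dB → output overshoot 0.25 dB → GR 4.75 dB.
B: overshoot 6.3 dB → output overshoot 1.05 dB → GR 5.25 dB.
B reduces 0.5 dB more.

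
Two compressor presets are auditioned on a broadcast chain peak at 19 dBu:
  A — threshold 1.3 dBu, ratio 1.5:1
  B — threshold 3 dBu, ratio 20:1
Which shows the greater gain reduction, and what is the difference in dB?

B, by 9.3 dB

A: overshoot 17.7 dB → output overshoot 11.8 dB → GR 5.9 dB.
B: overshoot 16 dB → output overshoot 0.8 dB → GR 15.2 dB.
B applies 9.3 dB more gain reduction.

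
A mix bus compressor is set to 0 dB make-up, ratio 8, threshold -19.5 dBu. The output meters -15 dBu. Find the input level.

16.5 dBu

That's 4.5 dB above the -19.5 dBu threshold.
Before 8:1 compression the overshoot was 4.5 × 8 = 36 dB, so input = -19.5 + 36 = 16.5 dBu.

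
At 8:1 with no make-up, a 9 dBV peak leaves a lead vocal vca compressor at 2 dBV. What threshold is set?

1 dBV

Input is 8 dB above T (since output overshoot × R = input overshoot: (2 − T)·8 = 9 − T gives T = 1 dBV).
Check: 1 + (9 − 1)/8 = 1 + 1 = 2 dBV. ✓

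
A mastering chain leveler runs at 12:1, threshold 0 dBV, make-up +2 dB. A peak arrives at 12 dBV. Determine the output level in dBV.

Overshoot: 12 − 0 = 12 dB.
12:1 compression reduces that to 12/12 = 1 dB over.
Output = 0 + 1 = 1 dBV; make-up adds 2 dB, giving 3 dBV.

3 dBV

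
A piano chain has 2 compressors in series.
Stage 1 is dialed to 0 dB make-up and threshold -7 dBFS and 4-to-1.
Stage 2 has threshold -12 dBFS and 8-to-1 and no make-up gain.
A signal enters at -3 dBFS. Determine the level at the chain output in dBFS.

-11.25 dBFS

Stage 1: -3 dBFS is 4 dB over -7 dBFS; at 4:1 that becomes 1 dB over, giving -6 dBFS.
Stage 2: -6 dBFS is 6 dB over -12 dBFS; at 8:1 that becomes 0.75 dB over, giving -11.25 dBFS.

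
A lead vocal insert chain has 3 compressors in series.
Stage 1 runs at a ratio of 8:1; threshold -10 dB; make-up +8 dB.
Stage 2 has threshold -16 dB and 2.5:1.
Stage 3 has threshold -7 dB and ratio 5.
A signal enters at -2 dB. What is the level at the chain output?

Stage 1: overshoot 8 dB → 8/8 = 1 dB → -9 dB; +8 dB make-up → -1 dB.
Stage 2: overshoot 15 dB → 15/2.5 = 6 dB → -10 dB.
Stage 3: below threshold (-10 ≤ -7); passes unchanged; output -10 dB.

-10 dB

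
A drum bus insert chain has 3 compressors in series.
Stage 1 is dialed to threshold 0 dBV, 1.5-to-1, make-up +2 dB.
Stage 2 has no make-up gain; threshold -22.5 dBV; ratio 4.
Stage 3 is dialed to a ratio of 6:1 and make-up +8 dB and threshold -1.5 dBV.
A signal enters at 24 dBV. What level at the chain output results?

-4.375 dBV

Stage 1: 24 dBV is 24 dB over 0 dBV; at 1.5:1 that becomes 16 dB over, giving 16 dBV; +2 dB make-up → 18 dBV.
Stage 2: 40.5 dB above -22.5 dBV, reduced 4:1 to 10.125 dB above → -12.375 dBV.
Stage 3: -12.375 dBV ≤ -1.5 dBV, so stage 3 doesn't engage; make-up brings it to -4.375 dBV.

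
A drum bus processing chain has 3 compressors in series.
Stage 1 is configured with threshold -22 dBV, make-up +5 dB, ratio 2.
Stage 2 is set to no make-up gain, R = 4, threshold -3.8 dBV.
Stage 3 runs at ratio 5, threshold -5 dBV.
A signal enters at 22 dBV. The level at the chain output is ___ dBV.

-4.32 dBV

Stage 1: 44 dB above -22 dBV, reduced 2:1 to 22 dB above → 0 dBV; +5 dB make-up → 5 dBV.
Stage 2: 8.8 dB above -3.8 dBV, reduced 4:1 to 2.2 dB above → -1.6 dBV.
Stage 3: -1.6 dBV is 3.4 dB over -5 dBV; at 5:1 that becomes 0.68 dB over, giving -4.32 dBV.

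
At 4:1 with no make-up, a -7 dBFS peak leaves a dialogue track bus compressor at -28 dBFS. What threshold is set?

-35 dBFS

Let T be the threshold. Output overshoot = (input overshoot)/R, so -28 − T = (-7 − T)/4.
4·(-28 − T) = -7 − T → 3·T = -112 − (-7) = -105.
T = -105/3 = -35 dBFS.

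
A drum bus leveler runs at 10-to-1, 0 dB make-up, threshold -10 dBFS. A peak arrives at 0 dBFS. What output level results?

-9 dBFS

The input is 10 dB above the -10 dBFS threshold.
At 10:1 the overshoot is divided by 10, leaving 1 dB above threshold.
Output = -10 + 1 = -9 dBFS.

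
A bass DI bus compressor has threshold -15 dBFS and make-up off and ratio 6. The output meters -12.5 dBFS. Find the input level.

That's 2.5 dB above the -15 dBFS threshold.
Before 6:1 compression the overshoot was 2.5 × 6 = 15 dB, so input = -15 + 15 = 0 dBFS.

0 dBFS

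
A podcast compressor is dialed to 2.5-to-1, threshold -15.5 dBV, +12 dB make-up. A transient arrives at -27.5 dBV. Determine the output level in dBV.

-15.5 dBV

-27.5 dBV is 12 dB below the -15.5 dBV threshold, so no gain reduction is applied.
Make-up gain adds 12 dB: -27.5 + 12 = -15.5 dBV.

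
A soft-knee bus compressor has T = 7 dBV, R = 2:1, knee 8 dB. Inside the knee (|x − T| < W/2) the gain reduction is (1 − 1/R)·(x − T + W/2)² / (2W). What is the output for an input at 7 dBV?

6.5 dBV

x − T + W/2 = 7 − 7 + 4 = 4.
GR = (1 − 1/2) × 4² / 16 = 0.5 × 16 / 16 = 0.5 dB.
Output = 7 − 0.5 = 6.5 dBV.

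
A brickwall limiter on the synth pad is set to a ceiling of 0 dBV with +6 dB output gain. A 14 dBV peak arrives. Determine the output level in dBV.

At ∞:1, everything above 0 dBV is held at the ceiling.
Output gain then adds 6 dB: 0 + 6 = 6 dBV.

6 dBV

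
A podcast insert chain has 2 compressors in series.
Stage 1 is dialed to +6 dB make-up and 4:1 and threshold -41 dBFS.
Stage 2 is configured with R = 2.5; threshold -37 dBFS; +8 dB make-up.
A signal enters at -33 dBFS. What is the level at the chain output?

-27.4 dBFS

Stage 1: -33 dBFS is 8 dB over -41 dBFS; at 4:1 that becomes 2 dB over, giving -39 dBFS; +6 dB make-up → -33 dBFS.
Stage 2: 4 dB above -37 dBFS, reduced 2.5:1 to 1.6 dB above → -35.4 dBFS; +8 dB make-up → -27.4 dBFS.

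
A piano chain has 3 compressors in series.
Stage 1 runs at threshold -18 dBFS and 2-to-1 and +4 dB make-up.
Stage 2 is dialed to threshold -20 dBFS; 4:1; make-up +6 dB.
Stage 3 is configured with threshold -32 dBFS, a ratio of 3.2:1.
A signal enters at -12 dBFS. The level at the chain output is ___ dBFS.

-25.671875 dBFS

Stage 1: 6 dB above -18 dBFS, reduced 2:1 to 3 dB above → -15 dBFS; +4 dB make-up → -11 dBFS.
Stage 2: overshoot 9 dB → 9/4 = 2.25 dB → -17.75 dBFS; +6 dB make-up → -11.75 dBFS.
Stage 3: 20.25 dB above -32 dBFS, reduced 3.2:1 to 6.328125 dB above → -25.671875 dBFS.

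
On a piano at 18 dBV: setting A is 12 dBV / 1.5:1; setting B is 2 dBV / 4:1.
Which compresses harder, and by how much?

B, by 10 dB

A: overshoot 6 dB → output overshoot 4 dB → GR 2 dB.
B: overshoot 16 dB → output overshoot 4 dB → GR 12 dB.
Difference: 10 dB in favour of B.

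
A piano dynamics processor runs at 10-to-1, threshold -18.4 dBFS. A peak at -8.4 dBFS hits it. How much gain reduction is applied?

9 dB

The signal is 10 dB above threshold.
At 10:1, output sits 10/10 = 1 dB above threshold.
GR = overshoot in − overshoot out = 10 − 1 = 9 dB.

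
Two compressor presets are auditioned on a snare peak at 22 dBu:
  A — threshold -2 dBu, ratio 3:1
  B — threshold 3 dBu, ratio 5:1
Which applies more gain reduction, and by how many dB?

A: GR = 24 − 24/3 = 16 dB.
B: GR = 19 − 19/5 = 15.2 dB.
A applies 0.8 dB more gain reduction.

A, by 0.8 dB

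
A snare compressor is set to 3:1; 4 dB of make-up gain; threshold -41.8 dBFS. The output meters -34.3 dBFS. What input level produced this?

-31.3 dBFS

Before make-up, the level was -34.3 − 4 = -38.3 dBFS.
Post-compression overshoot = -38.3 − (-41.8) = 3.5 dB.
Undo the ratio: input overshoot = 3.5 × 3 = 10.5 dB, giving input = -31.3 dBFS.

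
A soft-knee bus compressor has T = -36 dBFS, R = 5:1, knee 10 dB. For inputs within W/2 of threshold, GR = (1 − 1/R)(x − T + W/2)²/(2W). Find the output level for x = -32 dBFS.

-35.24 dBFS

x − T + W/2 = -32 − (-36) + 5 = 9.
GR = (1 − 1/5) × 9² / 20 = 0.8 × 81 / 20 = 3.24 dB.
Output = -32 − 3.24 = -35.24 dBFS.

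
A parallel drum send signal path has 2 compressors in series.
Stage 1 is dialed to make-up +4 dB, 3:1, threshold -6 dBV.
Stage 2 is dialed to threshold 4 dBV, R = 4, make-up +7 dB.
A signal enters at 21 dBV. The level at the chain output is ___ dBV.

11.75 dBV

Stage 1: overshoot 27 dB → 27/3 = 9 dB → 3 dBV; +4 dB make-up → 7 dBV.
Stage 2: 7 dBV is 3 dB over 4 dBV; at 4:1 that becomes 0.75 dB over, giving 4.75 dBV; +7 dB make-up → 11.75 dBV.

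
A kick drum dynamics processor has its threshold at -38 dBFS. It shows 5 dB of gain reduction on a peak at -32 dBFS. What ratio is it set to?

6:1

Input overshoot = -32 − (-38) = 6 dB.
Output overshoot = 6 − 5 = 1 dB.
Ratio = input overshoot / output overshoot = 6 / 1 = 6.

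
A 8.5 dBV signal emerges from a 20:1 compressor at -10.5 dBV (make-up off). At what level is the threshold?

Input is 20 dB above T (since output overshoot × R = input overshoot: (-10.5 − T)·20 = 8.5 − T gives T = -11.5 dBV).
Check: -11.5 + (8.5 − (-11.5))/20 = -11.5 + 1 = -10.5 dBV. ✓

-11.5 dBV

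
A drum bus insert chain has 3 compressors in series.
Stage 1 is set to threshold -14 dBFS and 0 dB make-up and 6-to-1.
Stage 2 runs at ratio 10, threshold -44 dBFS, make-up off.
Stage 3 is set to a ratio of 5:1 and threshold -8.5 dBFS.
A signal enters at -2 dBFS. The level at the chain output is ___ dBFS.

-40.8 dBFS

Stage 1: -2 dBFS is 12 dB over -14 dBFS; at 6:1 that becomes 2 dB over, giving -12 dBFS.
Stage 2: -12 dBFS is 32 dB over -44 dBFS; at 10:1 that becomes 3.2 dB over, giving -40.8 dBFS.
Stage 3: below threshold (-40.8 ≤ -8.5); passes unchanged; output -40.8 dBFS.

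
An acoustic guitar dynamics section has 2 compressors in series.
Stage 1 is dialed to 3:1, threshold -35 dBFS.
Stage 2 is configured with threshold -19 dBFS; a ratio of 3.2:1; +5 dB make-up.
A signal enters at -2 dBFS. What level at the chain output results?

Stage 1: overshoot 33 dB → 33/3 = 11 dB → -24 dBFS.
Stage 2: -24 dBFS is at or below the -19 dBFS threshold — no compression; make-up brings it to -19 dBFS.

-19 dBFS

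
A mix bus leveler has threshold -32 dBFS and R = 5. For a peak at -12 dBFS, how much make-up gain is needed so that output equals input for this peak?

16 dB

Without make-up, output = threshold + overshoot/5 = -32 + 4 = -28 dBFS.
Gap to target: 16 dB.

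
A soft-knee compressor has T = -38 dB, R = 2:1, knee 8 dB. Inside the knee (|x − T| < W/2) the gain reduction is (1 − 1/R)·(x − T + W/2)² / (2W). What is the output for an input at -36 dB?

x − T + W/2 = -36 − (-38) + 4 = 6.
GR = (1 − 1/2) × 6² / 16 = 0.5 × 36 / 16 = 1.125 dB.
Output = -36 − 1.125 = -37.125 dB.

-37.125 dB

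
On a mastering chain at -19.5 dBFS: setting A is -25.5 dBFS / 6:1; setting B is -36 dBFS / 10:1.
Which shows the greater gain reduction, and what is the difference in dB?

B, by 9.85 dB

A: GR = 6 − 6/6 = 5 dB.
B: GR = 16.5 − 16.5/10 = 14.85 dB.
Difference: 9.85 dB in favour of B.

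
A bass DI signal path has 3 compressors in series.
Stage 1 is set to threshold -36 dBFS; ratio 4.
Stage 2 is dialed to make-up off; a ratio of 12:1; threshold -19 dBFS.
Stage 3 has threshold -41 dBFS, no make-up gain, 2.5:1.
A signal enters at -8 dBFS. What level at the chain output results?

-36.2 dBFS

Stage 1: -8 dBFS is 28 dB over -36 dBFS; at 4:1 that becomes 7 dB over, giving -29 dBFS.
Stage 2: -29 dBFS ≤ -19 dBFS, so stage 2 doesn't engage; output -29 dBFS.
Stage 3: -29 dBFS is 12 dB over -41 dBFS; at 2.5:1 that becomes 4.8 dB over, giving -36.2 dBFS.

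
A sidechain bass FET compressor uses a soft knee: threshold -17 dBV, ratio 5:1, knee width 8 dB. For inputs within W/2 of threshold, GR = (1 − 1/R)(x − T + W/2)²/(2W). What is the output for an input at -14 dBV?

x − T + W/2 = -14 − (-17) + 4 = 7.
GR = (1 − 1/5) × 7² / 16 = 0.8 × 49 / 16 = 2.45 dB.
Output = -14 − 2.45 = -16.45 dBV.

-16.45 dBV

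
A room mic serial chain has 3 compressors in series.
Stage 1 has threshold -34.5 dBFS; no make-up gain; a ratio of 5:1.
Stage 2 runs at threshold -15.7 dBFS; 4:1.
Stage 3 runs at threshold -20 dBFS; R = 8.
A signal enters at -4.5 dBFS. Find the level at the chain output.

Stage 1: overshoot 30 dB → 30/5 = 6 dB → -28.5 dBFS.
Stage 2: below threshold (-28.5 ≤ -15.7); passes unchanged; output -28.5 dBFS.
Stage 3: -28.5 dBFS is at or below the -20 dBFS threshold — no compression; output -28.5 dBFS.

-28.5 dBFS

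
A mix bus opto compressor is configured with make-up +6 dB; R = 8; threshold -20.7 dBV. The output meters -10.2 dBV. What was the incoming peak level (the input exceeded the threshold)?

Before make-up, the level was -10.2 − 6 = -16.2 dBV.
Post-compression overshoot = -16.2 − (-20.7) = 4.5 dB.
Before 8:1 compression the overshoot was 4.5 × 8 = 36 dB, so input = -20.7 + 36 = 15.3 dBV.

15.3 dBV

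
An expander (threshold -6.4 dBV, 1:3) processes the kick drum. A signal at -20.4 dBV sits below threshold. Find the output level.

-48.4 dBV

The input is 14 dB below the -6.4 dBV threshold.
A 1:3 expander multiplies undershoot by 3: 14 × 3 = 42 dB below threshold.
Output = -6.4 − 42 = -48.4 dBV.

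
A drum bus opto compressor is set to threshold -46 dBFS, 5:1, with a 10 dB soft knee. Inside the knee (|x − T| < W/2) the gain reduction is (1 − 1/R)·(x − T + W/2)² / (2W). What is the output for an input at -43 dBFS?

-45.56 dBFS

x − T + W/2 = -43 − (-46) + 5 = 8.
GR = (1 − 1/5) × 8² / 20 = 0.8 × 64 / 20 = 2.56 dB.
Output = -43 − 2.56 = -45.56 dBFS.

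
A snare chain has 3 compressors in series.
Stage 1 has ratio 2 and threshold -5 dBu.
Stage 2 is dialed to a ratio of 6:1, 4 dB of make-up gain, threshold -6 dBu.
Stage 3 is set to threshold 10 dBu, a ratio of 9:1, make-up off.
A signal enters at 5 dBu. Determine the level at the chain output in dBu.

Stage 1: overshoot 10 dB → 10/2 = 5 dB → 0 dBu.
Stage 2: 6 dB above -6 dBu, reduced 6:1 to 1 dB above → -5 dBu; +4 dB make-up → -1 dBu.
Stage 3: below threshold (-1 ≤ 10); passes unchanged; output -1 dBu.

-1 dBu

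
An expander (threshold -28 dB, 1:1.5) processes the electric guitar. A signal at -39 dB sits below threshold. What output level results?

-44.5 dB

The input is 11 dB below the -28 dB threshold.
A 1:1.5 expander multiplies undershoot by 1.5: 11 × 1.5 = 16.5 dB below threshold.
Output = -28 − 16.5 = -44.5 dB.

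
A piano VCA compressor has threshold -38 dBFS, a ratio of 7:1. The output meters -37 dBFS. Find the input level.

That's 1 dB above the -38 dBFS threshold.
Before 7:1 compression the overshoot was 1 × 7 = 7 dB, so input = -38 + 7 = -31 dBFS.

-31 dBFS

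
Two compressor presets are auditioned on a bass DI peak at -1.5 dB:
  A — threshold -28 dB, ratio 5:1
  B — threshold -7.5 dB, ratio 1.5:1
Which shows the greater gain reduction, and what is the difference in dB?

A, by 19.2 dB

A: GR = 26.5 − 26.5/5 = 21.2 dB.
B: GR = 6 − 6/1.5 = 2 dB.
A applies 19.2 dB more gain reduction.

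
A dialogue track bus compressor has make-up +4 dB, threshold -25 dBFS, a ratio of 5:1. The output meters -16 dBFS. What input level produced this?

Remove make-up: -16 − 4 = -20 dBFS.
Post-compression overshoot = -20 − (-25) = 5 dB.
Input overshoot = R × output overshoot = 25 dB → input = -25 + 25 = 0 dBFS.

0 dBFS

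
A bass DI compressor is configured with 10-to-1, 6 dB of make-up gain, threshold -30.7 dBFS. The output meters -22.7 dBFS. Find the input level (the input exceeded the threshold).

-10.7 dBFS

Remove make-up: -22.7 − 6 = -28.7 dBFS.
The compressed level sits -28.7 − (-30.7) = 2 dB over threshold.
Undo the ratio: input overshoot = 2 × 10 = 20 dB, giving input = -10.7 dBFS.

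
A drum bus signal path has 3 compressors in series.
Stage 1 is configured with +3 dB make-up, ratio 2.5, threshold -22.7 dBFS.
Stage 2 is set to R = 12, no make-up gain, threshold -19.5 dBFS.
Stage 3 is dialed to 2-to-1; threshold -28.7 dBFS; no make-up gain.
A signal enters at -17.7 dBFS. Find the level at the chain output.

Stage 1: 5 dB above -22.7 dBFS, reduced 2.5:1 to 2 dB above → -20.7 dBFS; +3 dB make-up → -17.7 dBFS.
Stage 2: overshoot 1.8 dB → 1.8/12 = 0.15 dB → -19.35 dBFS.
Stage 3: -19.35 dBFS is 9.35 dB over -28.7 dBFS; at 2:1 that becomes 4.675 dB over, giving -24.025 dBFS.

-24.025 dBFS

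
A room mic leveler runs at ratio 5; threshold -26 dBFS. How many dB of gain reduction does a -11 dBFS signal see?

Overshoot = -11 − (-26) = 15 dB.
A 5:1 ratio leaves 3 dB of that excess.
So the signal is attenuated by 15 − 3 = 12 dB.

12 dB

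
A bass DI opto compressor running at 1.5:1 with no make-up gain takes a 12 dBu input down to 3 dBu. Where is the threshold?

Let T be the threshold. Output overshoot = (input overshoot)/R, so 3 − T = (12 − T)/1.5.
1.5·(3 − T) = 12 − T → 0.5·T = 4.5 − 12 = -7.5.
T = -7.5/0.5 = -15 dBu.

-15 dBu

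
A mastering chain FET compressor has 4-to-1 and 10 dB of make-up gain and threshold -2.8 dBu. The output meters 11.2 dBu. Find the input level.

13.2 dBu

Stripping the +10 dB make-up gives 1.2 dBu at the gain stage.
Post-compression overshoot = 1.2 − (-2.8) = 4 dB.
Input overshoot = R × output overshoot = 16 dB → input = -2.8 + 16 = 13.2 dBu.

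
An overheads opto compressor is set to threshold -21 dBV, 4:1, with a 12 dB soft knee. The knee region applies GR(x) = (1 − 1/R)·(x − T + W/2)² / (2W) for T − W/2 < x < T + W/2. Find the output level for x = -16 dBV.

-19.78125 dBV

x − T + W/2 = -16 − (-21) + 6 = 11.
GR = (1 − 1/4) × 11² / 24 = 0.75 × 121 / 24 = 3.78125 dB.
Output = -16 − 3.78125 = -19.78125 dBV.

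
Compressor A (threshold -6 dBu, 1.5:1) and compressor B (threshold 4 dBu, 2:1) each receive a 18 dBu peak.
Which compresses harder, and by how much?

A, by 1 dB

A: GR = 24 − 24/1.5 = 8 dB.
B: GR = 14 − 14/2 = 7 dB.
A reduces 1 dB more.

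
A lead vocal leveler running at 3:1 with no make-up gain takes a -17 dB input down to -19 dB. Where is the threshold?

-20 dB

Input is 3 dB above T (since output overshoot × R = input overshoot: (-19 − T)·3 = -17 − T gives T = -20 dB).
Check: -20 + (-17 − (-20))/3 = -20 + 1 = -19 dB. ✓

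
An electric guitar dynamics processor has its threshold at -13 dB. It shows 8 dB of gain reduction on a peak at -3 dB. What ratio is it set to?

Input overshoot = -3 − (-13) = 10 dB.
Output overshoot = 10 − 8 = 2 dB.
Ratio = input overshoot / output overshoot = 10 / 2 = 5.

5:1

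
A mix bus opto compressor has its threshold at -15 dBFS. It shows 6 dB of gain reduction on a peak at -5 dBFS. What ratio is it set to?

Input overshoot = -5 − (-15) = 10 dB.
Output overshoot = 10 − 6 = 4 dB.
Ratio = input overshoot / output overshoot = 10 / 4 = 2.5.

2.5:1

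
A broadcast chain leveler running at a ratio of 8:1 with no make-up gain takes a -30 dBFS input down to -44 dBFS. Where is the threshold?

Gain reduction = -30 − (-44) = 14 dB; output overshoot = GR / (R − 1) = 14 / 7 = 2 dB.
Threshold = output − output overshoot = -44 − 2 = -46 dBFS.

-46 dBFS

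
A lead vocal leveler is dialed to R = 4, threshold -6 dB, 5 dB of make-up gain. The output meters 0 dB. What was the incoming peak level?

-2 dB

Remove make-up: 0 − 5 = -5 dB.
The compressed level sits -5 − (-6) = 1 dB over threshold.
Before 4:1 compression the overshoot was 1 × 4 = 4 dB, so input = -6 + 4 = -2 dB.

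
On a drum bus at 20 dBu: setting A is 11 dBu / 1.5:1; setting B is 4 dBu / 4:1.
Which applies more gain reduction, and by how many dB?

A: GR = 9 − 9/1.5 = 3 dB.
B: GR = 16 − 16/4 = 12 dB.
B applies 9 dB more gain reduction.

B, by 9 dB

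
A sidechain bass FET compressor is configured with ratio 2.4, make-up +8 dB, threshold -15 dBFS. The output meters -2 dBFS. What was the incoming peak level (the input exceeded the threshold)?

-3 dBFS

Before make-up, the level was -2 − 8 = -10 dBFS.
Post-compression overshoot = -10 − (-15) = 5 dB.
Before 2.4:1 compression the overshoot was 5 × 2.4 = 12 dB, so input = -15 + 12 = -3 dBFS.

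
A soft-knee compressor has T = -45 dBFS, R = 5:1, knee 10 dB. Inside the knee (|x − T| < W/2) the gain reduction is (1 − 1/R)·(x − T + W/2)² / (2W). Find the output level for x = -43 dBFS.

-44.96 dBFS

x − T + W/2 = -43 − (-45) + 5 = 7.
GR = (1 − 1/5) × 7² / 20 = 0.8 × 49 / 20 = 1.96 dB.
Output = -43 − 1.96 = -44.96 dBFS.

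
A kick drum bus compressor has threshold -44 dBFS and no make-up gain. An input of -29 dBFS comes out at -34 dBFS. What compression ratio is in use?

Input overshoot = -29 − (-44) = 15 dB; output overshoot = -34 − (-44) = 10 dB.
Ratio = 15 / 10 = 1.5.

1.5:1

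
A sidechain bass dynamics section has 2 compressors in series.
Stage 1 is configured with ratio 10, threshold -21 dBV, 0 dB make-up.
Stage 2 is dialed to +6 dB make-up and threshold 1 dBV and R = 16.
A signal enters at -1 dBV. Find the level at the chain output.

-13 dBV

Stage 1: overshoot 20 dB → 20/10 = 2 dB → -19 dBV.
Stage 2: -19 dBV is at or below the 1 dBV threshold — no compression; make-up brings it to -13 dBV.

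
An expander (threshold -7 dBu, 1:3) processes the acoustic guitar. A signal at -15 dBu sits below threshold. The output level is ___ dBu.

The input is 8 dB below the -7 dBu threshold.
A 1:3 expander multiplies undershoot by 3: 8 × 3 = 24 dB below threshold.
Output = -7 − 24 = -31 dBu.

-31 dBu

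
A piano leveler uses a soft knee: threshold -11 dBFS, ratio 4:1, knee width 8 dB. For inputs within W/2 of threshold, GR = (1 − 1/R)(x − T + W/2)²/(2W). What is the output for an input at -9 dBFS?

x − T + W/2 = -9 − (-11) + 4 = 6.
GR = (1 − 1/4) × 6² / 16 = 0.75 × 36 / 16 = 1.6875 dB.
Output = -9 − 1.6875 = -10.6875 dBFS.

-10.6875 dBFS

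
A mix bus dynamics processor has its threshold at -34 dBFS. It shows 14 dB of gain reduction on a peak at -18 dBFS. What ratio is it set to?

8:1

Input overshoot = -18 − (-34) = 16 dB.
Output overshoot = 16 − 14 = 2 dB.
Ratio = input overshoot / output overshoot = 16 / 2 = 8.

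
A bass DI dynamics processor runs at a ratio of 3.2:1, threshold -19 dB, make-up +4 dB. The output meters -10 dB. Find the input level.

-3 dB

Before make-up, the level was -10 − 4 = -14 dB.
The compressed level sits -14 − (-19) = 5 dB over threshold.
Input overshoot = R × output overshoot = 16 dB → input = -19 + 16 = -3 dB.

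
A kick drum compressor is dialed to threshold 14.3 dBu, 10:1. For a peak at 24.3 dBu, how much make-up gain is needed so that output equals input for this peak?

The peak compresses to 14.3 + 10/10 = 15.3 dBu.
To reach 24.3 dBu requires 24.3 − 15.3 = 9 dB of make-up.

9 dB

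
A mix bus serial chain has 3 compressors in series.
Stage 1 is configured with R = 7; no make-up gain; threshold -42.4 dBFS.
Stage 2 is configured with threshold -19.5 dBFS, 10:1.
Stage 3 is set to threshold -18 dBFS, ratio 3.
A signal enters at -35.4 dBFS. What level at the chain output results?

-41.4 dBFS

Stage 1: 7 dB above -42.4 dBFS, reduced 7:1 to 1 dB above → -41.4 dBFS.
Stage 2: -41.4 dBFS is at or below the -19.5 dBFS threshold — no compression; output -41.4 dBFS.
Stage 3: -41.4 dBFS ≤ -18 dBFS, so stage 3 doesn't engage; output -41.4 dBFS.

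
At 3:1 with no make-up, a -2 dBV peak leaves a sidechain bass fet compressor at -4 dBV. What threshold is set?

Gain reduction = -2 − (-4) = 2 dB; output overshoot = GR / (R − 1) = 2 / 2 = 1 dB.
Threshold = output − output overshoot = -4 − 1 = -5 dBV.

-5 dBV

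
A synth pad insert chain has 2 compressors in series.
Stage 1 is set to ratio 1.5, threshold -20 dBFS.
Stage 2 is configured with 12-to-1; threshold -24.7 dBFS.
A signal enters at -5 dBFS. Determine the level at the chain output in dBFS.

Stage 1: 15 dB above -20 dBFS, reduced 1.5:1 to 10 dB above → -10 dBFS.
Stage 2: 14.7 dB above -24.7 dBFS, reduced 12:1 to 1.225 dB above → -23.475 dBFS.

-23.475 dBFS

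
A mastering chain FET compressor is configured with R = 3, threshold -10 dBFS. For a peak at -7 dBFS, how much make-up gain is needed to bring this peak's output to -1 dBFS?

8 dB

Overshoot 3 dB → 3/3 = 1 dB after compression, so the compressed level is -10 + 1 = -9 dBFS.
Make-up = target − compressed = -1 − (-9) = 8 dB.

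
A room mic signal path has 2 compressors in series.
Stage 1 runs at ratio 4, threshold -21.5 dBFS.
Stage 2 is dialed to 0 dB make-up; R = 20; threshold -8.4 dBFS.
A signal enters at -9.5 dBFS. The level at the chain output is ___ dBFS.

Stage 1: overshoot 12 dB → 12/4 = 3 dB → -18.5 dBFS.
Stage 2: -18.5 dBFS ≤ -8.4 dBFS, so stage 2 doesn't engage; output -18.5 dBFS.

-18.5 dBFS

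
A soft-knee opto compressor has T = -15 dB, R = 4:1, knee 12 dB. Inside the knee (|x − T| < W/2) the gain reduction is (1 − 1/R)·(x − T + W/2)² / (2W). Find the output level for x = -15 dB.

x − T + W/2 = -15 − (-15) + 6 = 6.
GR = (1 − 1/4) × 6² / 24 = 0.75 × 36 / 24 = 1.125 dB.
Output = -15 − 1.125 = -16.125 dB.

-16.125 dB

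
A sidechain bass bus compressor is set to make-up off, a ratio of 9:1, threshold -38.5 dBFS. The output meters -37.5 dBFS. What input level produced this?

Post-compression overshoot = -37.5 − (-38.5) = 1 dB.
Input overshoot = R × output overshoot = 9 dB → input = -38.5 + 9 = -29.5 dBFS.

-29.5 dBFS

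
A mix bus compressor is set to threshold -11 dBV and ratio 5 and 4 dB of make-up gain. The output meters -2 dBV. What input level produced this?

14 dBV

Stripping the +4 dB make-up gives -6 dBV at the gain stage.
That's 5 dB above the -11 dBV threshold.
Input overshoot = R × output overshoot = 25 dB → input = -11 + 25 = 14 dBV.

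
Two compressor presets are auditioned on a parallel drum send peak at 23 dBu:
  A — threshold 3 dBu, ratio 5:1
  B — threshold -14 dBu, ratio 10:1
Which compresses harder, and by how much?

A: 20 dB over, compressed to 4 dB over, so 16 dB of GR.
B: 37 dB over, compressed to 3.7 dB over, so 33.3 dB of GR.
B applies 17.3 dB more gain reduction.

B, by 17.3 dB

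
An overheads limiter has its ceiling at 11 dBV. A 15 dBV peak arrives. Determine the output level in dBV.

11 dBV

A brickwall limiter is an ∞:1 compressor: any input above the ceiling is clamped to 11 dBV.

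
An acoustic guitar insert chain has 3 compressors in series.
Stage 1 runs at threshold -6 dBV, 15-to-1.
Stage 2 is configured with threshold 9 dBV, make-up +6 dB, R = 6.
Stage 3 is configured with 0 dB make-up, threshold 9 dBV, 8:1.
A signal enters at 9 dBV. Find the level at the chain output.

1 dBV

Stage 1: 15 dB above -6 dBV, reduced 15:1 to 1 dB above → -5 dBV.
Stage 2: -5 dBV ≤ 9 dBV, so stage 2 doesn't engage; make-up brings it to 1 dBV.
Stage 3: below threshold (1 ≤ 9); passes unchanged; output 1 dBV.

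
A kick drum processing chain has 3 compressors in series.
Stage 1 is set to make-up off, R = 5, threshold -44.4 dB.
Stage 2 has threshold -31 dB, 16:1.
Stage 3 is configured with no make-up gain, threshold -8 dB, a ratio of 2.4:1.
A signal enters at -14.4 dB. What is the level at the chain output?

-38.4 dB

Stage 1: 30 dB above -44.4 dB, reduced 5:1 to 6 dB above → -38.4 dB.
Stage 2: -38.4 dB is at or below the -31 dB threshold — no compression; output -38.4 dB.
Stage 3: -38.4 dB ≤ -8 dB, so stage 3 doesn't engage; output -38.4 dB.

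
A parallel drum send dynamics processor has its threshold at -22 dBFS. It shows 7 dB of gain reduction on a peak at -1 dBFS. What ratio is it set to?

1.5:1

Input overshoot = -1 − (-22) = 21 dB.
Output overshoot = 21 − 7 = 14 dB.
Ratio = input overshoot / output overshoot = 21 / 14 = 1.5.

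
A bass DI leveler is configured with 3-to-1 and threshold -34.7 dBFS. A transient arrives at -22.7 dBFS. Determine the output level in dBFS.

Overshoot: -22.7 − (-34.7) = 12 dB.
At 3:1 the overshoot is divided by 3, leaving 4 dB above threshold.
That puts the output at -30.7 dBFS.

-30.7 dBFS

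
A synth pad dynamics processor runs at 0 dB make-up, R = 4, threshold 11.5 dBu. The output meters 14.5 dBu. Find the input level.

The compressed level sits 14.5 − 11.5 = 3 dB over threshold.
Input overshoot = R × output overshoot = 12 dB → input = 11.5 + 12 = 23.5 dBu.

23.5 dBu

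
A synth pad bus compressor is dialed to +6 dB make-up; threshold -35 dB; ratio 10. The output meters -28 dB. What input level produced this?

Before make-up, the level was -28 − 6 = -34 dB.
The compressed level sits -34 − (-35) = 1 dB over threshold.
Before 10:1 compression the overshoot was 1 × 10 = 10 dB, so input = -35 + 10 = -25 dB.

-25 dB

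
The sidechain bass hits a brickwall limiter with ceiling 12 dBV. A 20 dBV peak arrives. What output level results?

The limiter clamps the peak to its 12 dBV ceiling.

12 dBV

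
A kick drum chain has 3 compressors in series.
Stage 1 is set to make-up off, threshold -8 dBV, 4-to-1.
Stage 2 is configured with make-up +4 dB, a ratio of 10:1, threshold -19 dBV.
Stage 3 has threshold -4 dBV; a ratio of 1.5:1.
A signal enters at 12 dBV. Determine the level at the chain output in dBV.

Stage 1: 20 dB above -8 dBV, reduced 4:1 to 5 dB above → -3 dBV.
Stage 2: overshoot 16 dB → 16/10 = 1.6 dB → -17.4 dBV; +4 dB make-up → -13.4 dBV.
Stage 3: -13.4 dBV is at or below the -4 dBV threshold — no compression; output -13.4 dBV.

-13.4 dBV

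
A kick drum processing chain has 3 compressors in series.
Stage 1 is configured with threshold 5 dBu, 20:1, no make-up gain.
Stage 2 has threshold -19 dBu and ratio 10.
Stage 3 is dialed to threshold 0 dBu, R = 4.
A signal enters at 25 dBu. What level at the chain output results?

-16.5 dBu

Stage 1: 20 dB above 5 dBu, reduced 20:1 to 1 dB above → 6 dBu.
Stage 2: overshoot 25 dB → 25/10 = 2.5 dB → -16.5 dBu.
Stage 3: -16.5 dBu is at or below the 0 dBu threshold — no compression; output -16.5 dBu.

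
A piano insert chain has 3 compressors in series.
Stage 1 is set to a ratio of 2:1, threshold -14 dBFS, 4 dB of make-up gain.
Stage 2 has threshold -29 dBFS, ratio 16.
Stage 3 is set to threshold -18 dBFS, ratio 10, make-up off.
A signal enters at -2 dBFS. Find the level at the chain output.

-27.4375 dBFS

Stage 1: 12 dB above -14 dBFS, reduced 2:1 to 6 dB above → -8 dBFS; +4 dB make-up → -4 dBFS.
Stage 2: 25 dB above -29 dBFS, reduced 16:1 to 1.5625 dB above → -27.4375 dBFS.
Stage 3: below threshold (-27.4375 ≤ -18); passes unchanged; output -27.4375 dBFS.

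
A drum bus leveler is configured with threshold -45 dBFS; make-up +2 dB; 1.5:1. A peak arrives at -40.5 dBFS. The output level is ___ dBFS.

-40 dBFS

Overshoot: -40.5 − (-45) = 4.5 dB.
At 1.5:1 the overshoot is divided by 1.5, leaving 3 dB above threshold.
That puts the output at -42 dBFS; make-up adds 2 dB, giving -40 dBFS.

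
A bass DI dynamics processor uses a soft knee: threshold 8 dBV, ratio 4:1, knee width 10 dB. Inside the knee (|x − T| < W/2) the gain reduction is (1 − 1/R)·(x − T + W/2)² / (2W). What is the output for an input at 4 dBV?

3.9625 dBV

x − T + W/2 = 4 − 8 + 5 = 1.
GR = (1 − 1/4) × 1² / 20 = 0.75 × 1 / 20 = 0.0375 dB.
Output = 4 − 0.0375 = 3.9625 dBV.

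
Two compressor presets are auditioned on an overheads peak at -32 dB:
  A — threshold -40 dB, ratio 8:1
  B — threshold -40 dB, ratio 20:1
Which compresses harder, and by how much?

A: GR = 8 − 8/8 = 7 dB.
B: GR = 8 − 8/20 = 7.6 dB.
B reduces 0.6 dB more.

B, by 0.6 dB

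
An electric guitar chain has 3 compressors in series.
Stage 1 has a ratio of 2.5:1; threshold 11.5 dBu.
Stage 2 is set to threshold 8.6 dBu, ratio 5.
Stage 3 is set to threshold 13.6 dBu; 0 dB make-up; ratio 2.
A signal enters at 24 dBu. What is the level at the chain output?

10.18 dBu

Stage 1: 12.5 dB above 11.5 dBu, reduced 2.5:1 to 5 dB above → 16.5 dBu.
Stage 2: 7.9 dB above 8.6 dBu, reduced 5:1 to 1.58 dB above → 10.18 dBu.
Stage 3: below threshold (10.18 ≤ 13.6); passes unchanged; output 10.18 dBu.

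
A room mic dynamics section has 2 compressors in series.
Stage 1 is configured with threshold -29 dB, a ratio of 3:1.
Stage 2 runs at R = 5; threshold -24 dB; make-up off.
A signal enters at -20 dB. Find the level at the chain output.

-26 dB

Stage 1: -20 dB is 9 dB over -29 dB; at 3:1 that becomes 3 dB over, giving -26 dB.
Stage 2: below threshold (-26 ≤ -24); passes unchanged; output -26 dB.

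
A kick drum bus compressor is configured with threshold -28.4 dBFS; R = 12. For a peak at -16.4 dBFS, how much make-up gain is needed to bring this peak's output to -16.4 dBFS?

11 dB

Without make-up, output = threshold + overshoot/12 = -28.4 + 1 = -27.4 dBFS.
Gap to target: 11 dB.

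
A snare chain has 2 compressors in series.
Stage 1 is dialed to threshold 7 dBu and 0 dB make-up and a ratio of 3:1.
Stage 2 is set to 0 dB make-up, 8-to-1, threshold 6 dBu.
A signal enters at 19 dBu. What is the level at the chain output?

6.625 dBu

Stage 1: 12 dB above 7 dBu, reduced 3:1 to 4 dB above → 11 dBu.
Stage 2: overshoot 5 dB → 5/8 = 0.625 dB → 6.625 dBu.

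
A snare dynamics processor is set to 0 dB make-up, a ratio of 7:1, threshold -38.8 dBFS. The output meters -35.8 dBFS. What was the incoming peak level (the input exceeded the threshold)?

-17.8 dBFS

That's 3 dB above the -38.8 dBFS threshold.
Before 7:1 compression the overshoot was 3 × 7 = 21 dB, so input = -38.8 + 21 = -17.8 dBFS.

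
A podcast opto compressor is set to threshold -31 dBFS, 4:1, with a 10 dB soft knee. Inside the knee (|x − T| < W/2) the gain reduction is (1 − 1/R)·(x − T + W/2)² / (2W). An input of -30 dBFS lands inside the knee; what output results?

x − T + W/2 = -30 − (-31) + 5 = 6.
GR = (1 − 1/4) × 6² / 20 = 0.75 × 36 / 20 = 1.35 dB.
Output = -30 − 1.35 = -31.35 dBFS.

-31.35 dBFS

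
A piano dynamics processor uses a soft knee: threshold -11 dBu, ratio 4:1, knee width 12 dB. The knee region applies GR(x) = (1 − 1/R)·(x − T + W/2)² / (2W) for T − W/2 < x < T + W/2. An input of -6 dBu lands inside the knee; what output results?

-9.78125 dBu

x − T + W/2 = -6 − (-11) + 6 = 11.
GR = (1 − 1/4) × 11² / 24 = 0.75 × 121 / 24 = 3.78125 dB.
Output = -6 − 3.78125 = -9.78125 dBu.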